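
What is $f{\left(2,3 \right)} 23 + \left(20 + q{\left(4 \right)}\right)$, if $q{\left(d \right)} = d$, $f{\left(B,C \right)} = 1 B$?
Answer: $70$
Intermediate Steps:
$f{\left(B,C \right)} = B$
$f{\left(2,3 \right)} 23 + \left(20 + q{\left(4 \right)}\right) = 2 \cdot 23 + \left(20 + 4\right) = 46 + 24 = 70$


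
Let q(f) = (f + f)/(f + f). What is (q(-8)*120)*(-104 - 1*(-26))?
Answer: -9360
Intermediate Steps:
q(f) = 1 (q(f) = (2*f)/((2*f)) = (2*f)*(1/(2*f)) = 1)
(q(-8)*120)*(-104 - 1*(-26)) = (1*120)*(-104 - 1*(-26)) = 120*(-104 + 26) = 120*(-78) = -9360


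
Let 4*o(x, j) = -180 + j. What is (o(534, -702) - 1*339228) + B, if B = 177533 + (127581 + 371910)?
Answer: 675151/2 ≈ 3.3758e+5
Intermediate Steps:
o(x, j) = -45 + j/4 (o(x, j) = (-180 + j)/4 = -45 + j/4)
B = 677024 (B = 177533 + 499491 = 677024)
(o(534, -702) - 1*339228) + B = ((-45 + (¼)*(-702)) - 1*339228) + 677024 = ((-45 - 351/2) - 339228) + 677024 = (-441/2 - 339228) + 677024 = -678897/2 + 677024 = 675151/2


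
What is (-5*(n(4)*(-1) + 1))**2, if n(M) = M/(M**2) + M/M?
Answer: 25/16 ≈ 1.5625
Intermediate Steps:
n(M) = 1 + 1/M (n(M) = M/M**2 + 1 = 1/M + 1 = 1 + 1/M)
(-5*(n(4)*(-1) + 1))**2 = (-5*(((1 + 4)/4)*(-1) + 1))**2 = (-5*(((1/4)*5)*(-1) + 1))**2 = (-5*((5/4)*(-1) + 1))**2 = (-5*(-5/4 + 1))**2 = (-5*(-1/4))**2 = (5/4)**2 = 25/16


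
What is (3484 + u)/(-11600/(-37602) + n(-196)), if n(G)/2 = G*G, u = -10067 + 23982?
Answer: 327118599/1444524232 ≈ 0.22645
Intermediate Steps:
u = 13915
n(G) = 2*G² (n(G) = 2*(G*G) = 2*G²)
(3484 + u)/(-11600/(-37602) + n(-196)) = (3484 + 13915)/(-11600/(-37602) + 2*(-196)²) = 17399/(-11600*(-1/37602) + 2*38416) = 17399/(5800/18801 + 76832) = 17399/(1444524232/18801) = 17399*(18801/1444524232) = 327118599/1444524232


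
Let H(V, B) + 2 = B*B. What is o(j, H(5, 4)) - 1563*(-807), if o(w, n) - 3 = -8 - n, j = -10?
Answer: 1261322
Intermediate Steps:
H(V, B) = -2 + B² (H(V, B) = -2 + B*B = -2 + B²)
o(w, n) = -5 - n (o(w, n) = 3 + (-8 - n) = -5 - n)
o(j, H(5, 4)) - 1563*(-807) = (-5 - (-2 + 4²)) - 1563*(-807) = (-5 - (-2 + 16)) + 1261341 = (-5 - 1*14) + 1261341 = (-5 - 14) + 1261341 = -19 + 1261341 = 1261322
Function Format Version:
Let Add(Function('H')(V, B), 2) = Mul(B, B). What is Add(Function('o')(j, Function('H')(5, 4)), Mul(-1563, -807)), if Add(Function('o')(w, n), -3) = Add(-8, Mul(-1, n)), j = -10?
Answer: 1261322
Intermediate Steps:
Function('H')(V, B) = Add(-2, Pow(B, 2)) (Function('H')(V, B) = Add(-2, Mul(B, B)) = Add(-2, Pow(B, 2)))
Function('o')(w, n) = Add(-5, Mul(-1, n)) (Function('o')(w, n) = Add(3, Add(-8, Mul(-1, n))) = Add(-5, Mul(-1, n)))
Add(Function('o')(j, Function('H')(5, 4)), Mul(-1563, -807)) = Add(Add(-5, Mul(-1, Add(-2, Pow(4, 2)))), Mul(-1563, -807)) = Add(Add(-5, Mul(-1, Add(-2, 16))), 1261341) = Add(Add(-5, Mul(-1, 14)), 1261341) = Add(Add(-5, -14), 1261341) = Add(-19, 1261341) = 1261322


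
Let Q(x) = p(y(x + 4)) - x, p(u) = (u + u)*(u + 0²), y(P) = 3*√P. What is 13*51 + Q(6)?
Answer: 837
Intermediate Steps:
p(u) = 2*u² (p(u) = (2*u)*(u + 0) = (2*u)*u = 2*u²)
Q(x) = 72 + 17*x (Q(x) = 2*(3*√(x + 4))² - x = 2*(3*√(4 + x))² - x = 2*(36 + 9*x) - x = (72 + 18*x) - x = 72 + 17*x)
13*51 + Q(6) = 13*51 + (72 + 17*6) = 663 + (72 + 102) = 663 + 174 = 837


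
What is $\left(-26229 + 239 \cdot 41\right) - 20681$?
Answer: $-37111$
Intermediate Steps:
$\left(-26229 + 239 \cdot 41\right) - 20681 = \left(-26229 + 9799\right) - 20681 = -16430 - 20681 = -37111$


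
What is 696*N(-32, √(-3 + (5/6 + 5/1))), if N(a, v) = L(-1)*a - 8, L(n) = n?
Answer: 16704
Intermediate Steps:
N(a, v) = -8 - a (N(a, v) = -a - 8 = -8 - a)
696*N(-32, √(-3 + (5/6 + 5/1))) = 696*(-8 - 1*(-32)) = 696*(-8 + 32) = 696*24 = 16704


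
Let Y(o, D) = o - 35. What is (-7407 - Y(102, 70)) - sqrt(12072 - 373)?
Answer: -7474 - sqrt(11699) ≈ -7582.2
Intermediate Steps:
Y(o, D) = -35 + o
(-7407 - Y(102, 70)) - sqrt(12072 - 373) = (-7407 - (-35 + 102)) - sqrt(12072 - 373) = (-7407 - 1*67) - sqrt(11699) = (-7407 - 67) - sqrt(11699) = -7474 - sqrt(11699)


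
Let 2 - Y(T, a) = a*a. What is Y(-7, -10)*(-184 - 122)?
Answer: 29988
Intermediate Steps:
Y(T, a) = 2 - a**2 (Y(T, a) = 2 - a*a = 2 - a**2)
Y(-7, -10)*(-184 - 122) = (2 - 1*(-10)**2)*(-184 - 122) = (2 - 1*100)*(-306) = (2 - 100)*(-306) = -98*(-306) = 29988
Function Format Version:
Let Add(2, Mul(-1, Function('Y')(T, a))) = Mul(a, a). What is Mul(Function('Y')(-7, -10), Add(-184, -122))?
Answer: 29988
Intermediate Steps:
Function('Y')(T, a) = Add(2, Mul(-1, Pow(a, 2))) (Function('Y')(T, a) = Add(2, Mul(-1, Mul(a, a))) = Add(2, Mul(-1, Pow(a, 2))))
Mul(Function('Y')(-7, -10), Add(-184, -122)) = Mul(Add(2, Mul(-1, Pow(-10, 2))), Add(-184, -122)) = Mul(Add(2, Mul(-1, 100)), -306) = Mul(Add(2, -100), -306) = Mul(-98, -306) = 29988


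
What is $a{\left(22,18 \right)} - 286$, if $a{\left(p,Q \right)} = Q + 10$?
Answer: $-258$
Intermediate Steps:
$a{\left(p,Q \right)} = 10 + Q$
$a{\left(22,18 \right)} - 286 = \left(10 + 18\right) - 286 = 28 - 286 = -258$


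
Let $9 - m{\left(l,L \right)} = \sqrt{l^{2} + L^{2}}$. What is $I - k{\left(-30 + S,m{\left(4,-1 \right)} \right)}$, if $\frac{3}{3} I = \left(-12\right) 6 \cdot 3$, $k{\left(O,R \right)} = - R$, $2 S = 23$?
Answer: $-207 - \sqrt{17} \approx -211.12$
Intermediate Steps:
$S = \frac{23}{2}$ ($S = \frac{1}{2} \cdot 23 = \frac{23}{2} \approx 11.5$)
$m{\left(l,L \right)} = 9 - \sqrt{L^{2} + l^{2}}$ ($m{\left(l,L \right)} = 9 - \sqrt{l^{2} + L^{2}} = 9 - \sqrt{L^{2} + l^{2}}$)
$I = -216$ ($I = \left(-12\right) 6 \cdot 3 = \left(-72\right) 3 = -216$)
$I - k{\left(-30 + S,m{\left(4,-1 \right)} \right)} = -216 - - (9 - \sqrt{\left(-1\right)^{2} + 4^{2}}) = -216 - - (9 - \sqrt{1 + 16}) = -216 - - (9 - \sqrt{17}) = -216 - \left(-9 + \sqrt{17}\right) = -216 + \left(9 - \sqrt{17}\right) = -207 - \sqrt{17}$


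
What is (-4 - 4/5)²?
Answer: 576/25 ≈ 23.040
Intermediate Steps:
(-4 - 4/5)² = (-4 + (⅕)*(-4))² = (-4 - ⅘)² = (-24/5)² = 576/25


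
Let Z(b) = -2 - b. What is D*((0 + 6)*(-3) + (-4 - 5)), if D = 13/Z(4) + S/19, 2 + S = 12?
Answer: 1683/38 ≈ 44.289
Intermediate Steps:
S = 10 (S = -2 + 12 = 10)
D = -187/114 (D = 13/(-2 - 1*4) + 10/19 = 13/(-2 - 4) + 10*(1/19) = 13/(-6) + 10/19 = 13*(-⅙) + 10/19 = -13/6 + 10/19 = -187/114 ≈ -1.6404)
D*((0 + 6)*(-3) + (-4 - 5)) = -187*((0 + 6)*(-3) + (-4 - 5))/114 = -187*(6*(-3) - 9)/114 = -187*(-18 - 9)/114 = -187/114*(-27) = 1683/38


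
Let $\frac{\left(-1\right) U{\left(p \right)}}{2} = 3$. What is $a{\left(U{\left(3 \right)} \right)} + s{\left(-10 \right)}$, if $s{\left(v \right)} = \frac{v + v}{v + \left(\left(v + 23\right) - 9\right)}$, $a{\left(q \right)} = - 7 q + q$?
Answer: $\frac{118}{3} \approx 39.333$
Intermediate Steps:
$U{\left(p \right)} = -6$ ($U{\left(p \right)} = \left(-2\right) 3 = -6$)
$a{\left(q \right)} = - 6 q$
$s{\left(v \right)} = \frac{2 v}{14 + 2 v}$ ($s{\left(v \right)} = \frac{2 v}{v + \left(\left(23 + v\right) - 9\right)} = \frac{2 v}{v + \left(14 + v\right)} = \frac{2 v}{14 + 2 v}$)
$a{\left(U{\left(3 \right)} \right)} + s{\left(-10 \right)} = \left(-6\right) \left(-6\right) - \frac{10}{7 - 10} = 36 - \frac{10}{-3} = 36 - - \frac{10}{3} = 36 + \frac{10}{3} = \frac{118}{3}$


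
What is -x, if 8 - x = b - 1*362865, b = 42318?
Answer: -320555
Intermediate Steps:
x = 320555 (x = 8 - (42318 - 1*362865) = 8 - (42318 - 362865) = 8 - 1*(-320547) = 8 + 320547 = 320555)
-x = -1*320555 = -320555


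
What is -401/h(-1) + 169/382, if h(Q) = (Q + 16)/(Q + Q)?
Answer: 308899/5730 ≈ 53.909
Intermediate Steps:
h(Q) = (16 + Q)/(2*Q) (h(Q) = (16 + Q)/((2*Q)) = (16 + Q)*(1/(2*Q)) = (16 + Q)/(2*Q))
-401/h(-1) + 169/382 = -401*(-2/(16 - 1)) + 169/382 = -401/((1/2)*(-1)*15) + 169*(1/382) = -401/(-15/2) + 169/382 = -401*(-2/15) + 169/382 = 802/15 + 169/382 = 308899/5730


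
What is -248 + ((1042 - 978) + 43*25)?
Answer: 891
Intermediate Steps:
-248 + ((1042 - 978) + 43*25) = -248 + (64 + 1075) = -248 + 1139 = 891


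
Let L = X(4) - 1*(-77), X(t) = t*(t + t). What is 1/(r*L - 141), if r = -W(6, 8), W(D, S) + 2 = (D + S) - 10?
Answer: -1/359 ≈ -0.0027855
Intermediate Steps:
X(t) = 2*t**2 (X(t) = t*(2*t) = 2*t**2)
W(D, S) = -12 + D + S (W(D, S) = -2 + ((D + S) - 10) = -2 + (-10 + D + S) = -12 + D + S)
r = -2 (r = -(-12 + 6 + 8) = -1*2 = -2)
L = 109 (L = 2*4**2 - 1*(-77) = 2*16 + 77 = 32 + 77 = 109)
1/(r*L - 141) = 1/(-2*109 - 141) = 1/(-218 - 141) = 1/(-359) = -1/359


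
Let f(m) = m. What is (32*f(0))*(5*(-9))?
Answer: 0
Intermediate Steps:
(32*f(0))*(5*(-9)) = (32*0)*(5*(-9)) = 0*(-45) = 0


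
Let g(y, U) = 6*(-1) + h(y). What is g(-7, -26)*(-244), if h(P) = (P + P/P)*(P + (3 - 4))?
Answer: -10248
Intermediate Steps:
h(P) = (1 + P)*(-1 + P) (h(P) = (P + 1)*(P - 1) = (1 + P)*(-1 + P))
g(y, U) = -7 + y² (g(y, U) = 6*(-1) + (-1 + y²) = -6 + (-1 + y²) = -7 + y²)
g(-7, -26)*(-244) = (-7 + (-7)²)*(-244) = (-7 + 49)*(-244) = 42*(-244) = -10248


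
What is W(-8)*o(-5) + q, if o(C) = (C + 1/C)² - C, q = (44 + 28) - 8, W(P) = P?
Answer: -4808/25 ≈ -192.32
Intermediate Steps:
q = 64 (q = 72 - 8 = 64)
W(-8)*o(-5) + q = -8*(-1*(-5) + (1 + (-5)²)²/(-5)²) + 64 = -8*(5 + (1 + 25)²/25) + 64 = -8*(5 + (1/25)*26²) + 64 = -8*(5 + (1/25)*676) + 64 = -8*(5 + 676/25) + 64 = -8*801/25 + 64 = -6408/25 + 64 = -4808/25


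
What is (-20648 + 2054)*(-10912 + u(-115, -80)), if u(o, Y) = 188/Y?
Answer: 2029414239/10 ≈ 2.0294e+8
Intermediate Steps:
(-20648 + 2054)*(-10912 + u(-115, -80)) = (-20648 + 2054)*(-10912 + 188/(-80)) = -18594*(-10912 + 188*(-1/80)) = -18594*(-10912 - 47/20) = -18594*(-218287/20) = 2029414239/10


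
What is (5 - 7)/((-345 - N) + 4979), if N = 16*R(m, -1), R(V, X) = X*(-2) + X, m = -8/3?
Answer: -1/2309 ≈ -0.00043309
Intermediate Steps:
m = -8/3 (m = -8*1/3 = -8/3 ≈ -2.6667)
R(V, X) = -X (R(V, X) = -2*X + X = -X)
N = 16 (N = 16*(-1*(-1)) = 16*1 = 16)
(5 - 7)/((-345 - N) + 4979) = (5 - 7)/((-345 - 1*16) + 4979) = -2/((-345 - 16) + 4979) = -2/(-361 + 4979) = -2/4618 = -2*1/4618 = -1/2309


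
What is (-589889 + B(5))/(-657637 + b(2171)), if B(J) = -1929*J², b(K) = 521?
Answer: 319057/328558 ≈ 0.97108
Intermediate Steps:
(-589889 + B(5))/(-657637 + b(2171)) = (-589889 - 1929*5²)/(-657637 + 521) = (-589889 - 1929*25)/(-657116) = (-589889 - 48225)*(-1/657116) = -638114*(-1/657116) = 319057/328558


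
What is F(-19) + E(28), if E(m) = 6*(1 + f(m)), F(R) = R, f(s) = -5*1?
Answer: -43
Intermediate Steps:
f(s) = -5
E(m) = -24 (E(m) = 6*(1 - 5) = 6*(-4) = -24)
F(-19) + E(28) = -19 - 24 = -43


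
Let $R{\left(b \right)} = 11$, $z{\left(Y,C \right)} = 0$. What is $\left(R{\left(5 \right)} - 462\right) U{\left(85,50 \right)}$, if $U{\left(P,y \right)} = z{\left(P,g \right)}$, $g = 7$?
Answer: $0$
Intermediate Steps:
$U{\left(P,y \right)} = 0$
$\left(R{\left(5 \right)} - 462\right) U{\left(85,50 \right)} = \left(11 - 462\right) 0 = \left(-451\right) 0 = 0$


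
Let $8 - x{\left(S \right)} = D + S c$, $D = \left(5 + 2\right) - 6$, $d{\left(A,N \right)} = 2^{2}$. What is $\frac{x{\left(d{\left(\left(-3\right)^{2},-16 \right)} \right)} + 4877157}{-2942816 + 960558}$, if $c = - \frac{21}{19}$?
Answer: $- \frac{46333100}{18831451} \approx -2.4604$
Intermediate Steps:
$c = - \frac{21}{19}$ ($c = \left(-21\right) \frac{1}{19} = - \frac{21}{19} \approx -1.1053$)
$d{\left(A,N \right)} = 4$
$D = 1$ ($D = 7 - 6 = 1$)
$x{\left(S \right)} = 7 + \frac{21 S}{19}$ ($x{\left(S \right)} = 8 - \left(1 + S \left(- \frac{21}{19}\right)\right) = 8 - \left(1 - \frac{21 S}{19}\right) = 8 + \left(-1 + \frac{21 S}{19}\right) = 7 + \frac{21 S}{19}$)
$\frac{x{\left(d{\left(\left(-3\right)^{2},-16 \right)} \right)} + 4877157}{-2942816 + 960558} = \frac{\left(7 + \frac{21}{19} \cdot 4\right) + 4877157}{-2942816 + 960558} = \frac{\left(7 + \frac{84}{19}\right) + 4877157}{-1982258} = \left(\frac{217}{19} + 4877157\right) \left(- \frac{1}{1982258}\right) = \frac{92666200}{19} \left(- \frac{1}{1982258}\right) = - \frac{46333100}{18831451}$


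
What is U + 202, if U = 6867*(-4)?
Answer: -27266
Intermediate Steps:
U = -27468
U + 202 = -27468 + 202 = -27266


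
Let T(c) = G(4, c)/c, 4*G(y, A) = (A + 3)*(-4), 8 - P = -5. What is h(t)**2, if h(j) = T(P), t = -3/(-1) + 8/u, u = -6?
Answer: 256/169 ≈ 1.5148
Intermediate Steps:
P = 13 (P = 8 - 1*(-5) = 8 + 5 = 13)
G(y, A) = -3 - A (G(y, A) = ((A + 3)*(-4))/4 = ((3 + A)*(-4))/4 = (-12 - 4*A)/4 = -3 - A)
t = 5/3 (t = -3/(-1) + 8/(-6) = -3*(-1) + 8*(-1/6) = 3 - 4/3 = 5/3 ≈ 1.6667)
T(c) = (-3 - c)/c
h(j) = -16/13 (h(j) = (-3 - 1*13)/13 = (-3 - 13)/13 = (1/13)*(-16) = -16/13)
h(t)**2 = (-16/13)**2 = 256/169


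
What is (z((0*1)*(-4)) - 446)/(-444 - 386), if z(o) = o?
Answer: 223/415 ≈ 0.53735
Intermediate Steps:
(z((0*1)*(-4)) - 446)/(-444 - 386) = ((0*1)*(-4) - 446)/(-444 - 386) = (0*(-4) - 446)/(-830) = (0 - 446)*(-1/830) = -446*(-1/830) = 223/415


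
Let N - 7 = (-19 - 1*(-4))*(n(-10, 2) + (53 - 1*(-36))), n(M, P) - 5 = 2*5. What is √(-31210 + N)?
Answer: I*√32763 ≈ 181.01*I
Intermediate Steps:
n(M, P) = 15 (n(M, P) = 5 + 2*5 = 5 + 10 = 15)
N = -1553 (N = 7 + (-19 - 1*(-4))*(15 + (53 - 1*(-36))) = 7 + (-19 + 4)*(15 + (53 + 36)) = 7 - 15*(15 + 89) = 7 - 15*104 = 7 - 1560 = -1553)
√(-31210 + N) = √(-31210 - 1553) = √(-32763) = I*√32763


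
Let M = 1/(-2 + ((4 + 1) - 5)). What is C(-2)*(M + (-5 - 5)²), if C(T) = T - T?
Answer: 0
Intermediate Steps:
C(T) = 0
M = -½ (M = 1/(-2 + (5 - 5)) = 1/(-2 + 0) = 1/(-2) = -½ ≈ -0.50000)
C(-2)*(M + (-5 - 5)²) = 0*(-½ + (-5 - 5)²) = 0*(-½ + (-10)²) = 0*(-½ + 100) = 0*(199/2) = 0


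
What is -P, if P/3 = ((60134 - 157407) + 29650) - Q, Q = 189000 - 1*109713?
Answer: 440730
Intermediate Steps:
Q = 79287 (Q = 189000 - 109713 = 79287)
P = -440730 (P = 3*(((60134 - 157407) + 29650) - 1*79287) = 3*((-97273 + 29650) - 79287) = 3*(-67623 - 79287) = 3*(-146910) = -440730)
-P = -1*(-440730) = 440730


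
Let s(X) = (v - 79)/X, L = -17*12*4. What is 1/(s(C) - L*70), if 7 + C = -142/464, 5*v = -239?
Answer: 8475/484239088 ≈ 1.7502e-5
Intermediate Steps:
v = -239/5 (v = (⅕)*(-239) = -239/5 ≈ -47.800)
C = -1695/232 (C = -7 - 142/464 = -7 - 142*1/464 = -7 - 71/232 = -1695/232 ≈ -7.3060)
L = -816 (L = -204*4 = -816)
s(X) = -634/(5*X) (s(X) = (-239/5 - 79)/X = -634/(5*X))
1/(s(C) - L*70) = 1/(-634/(5*(-1695/232)) - (-816)*70) = 1/(-634/5*(-232/1695) - 1*(-57120)) = 1/(147088/8475 + 57120) = 1/(484239088/8475) = 8475/484239088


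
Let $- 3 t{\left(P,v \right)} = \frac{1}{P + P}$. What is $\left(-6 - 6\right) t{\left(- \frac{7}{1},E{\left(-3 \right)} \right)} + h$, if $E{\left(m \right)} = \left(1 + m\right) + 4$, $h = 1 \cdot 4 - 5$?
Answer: $- \frac{9}{7} \approx -1.2857$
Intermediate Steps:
$h = -1$ ($h = 4 - 5 = -1$)
$E{\left(m \right)} = 5 + m$
$t{\left(P,v \right)} = - \frac{1}{6 P}$ ($t{\left(P,v \right)} = - \frac{1}{3 \left(P + P\right)} = - \frac{1}{3 \cdot 2 P} = - \frac{\frac{1}{2} \frac{1}{P}}{3} = - \frac{1}{6 P}$)
$\left(-6 - 6\right) t{\left(- \frac{7}{1},E{\left(-3 \right)} \right)} + h = \left(-6 - 6\right) \left(- \frac{1}{6 \left(- \frac{7}{1}\right)}\right) - 1 = - 12 \left(- \frac{1}{6 \left(\left(-7\right) 1\right)}\right) - 1 = - 12 \left(- \frac{1}{6 \left(-7\right)}\right) - 1 = - 12 \left(\left(- \frac{1}{6}\right) \left(- \frac{1}{7}\right)\right) - 1 = \left(-12\right) \frac{1}{42} - 1 = - \frac{2}{7} - 1 = - \frac{9}{7}$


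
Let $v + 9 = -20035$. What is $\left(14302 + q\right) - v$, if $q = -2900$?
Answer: $31446$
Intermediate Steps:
$v = -20044$ ($v = -9 - 20035 = -20044$)
$\left(14302 + q\right) - v = \left(14302 - 2900\right) - -20044 = 11402 + 20044 = 31446$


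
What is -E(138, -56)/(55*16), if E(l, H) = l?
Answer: -69/440 ≈ -0.15682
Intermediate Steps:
-E(138, -56)/(55*16) = -138/(55*16) = -138/880 = -1*69/440 = -69/440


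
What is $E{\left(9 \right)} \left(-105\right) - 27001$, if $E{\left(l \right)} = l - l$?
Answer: $-27001$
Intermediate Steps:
$E{\left(l \right)} = 0$
$E{\left(9 \right)} \left(-105\right) - 27001 = 0 \left(-105\right) - 27001 = 0 - 27001 = -27001$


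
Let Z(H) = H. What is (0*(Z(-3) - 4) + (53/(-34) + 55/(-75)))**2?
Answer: 1366561/260100 ≈ 5.2540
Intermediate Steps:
(0*(Z(-3) - 4) + (53/(-34) + 55/(-75)))**2 = (0*(-3 - 4) + (53/(-34) + 55/(-75)))**2 = (0*(-7) + (53*(-1/34) + 55*(-1/75)))**2 = (0 + (-53/34 - 11/15))**2 = (0 - 1169/510)**2 = (-1169/510)**2 = 1366561/260100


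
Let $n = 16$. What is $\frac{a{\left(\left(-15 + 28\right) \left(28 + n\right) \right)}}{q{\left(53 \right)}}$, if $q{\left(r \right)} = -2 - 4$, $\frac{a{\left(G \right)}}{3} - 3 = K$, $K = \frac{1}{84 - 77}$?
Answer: $- \frac{11}{7} \approx -1.5714$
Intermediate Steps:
$K = \frac{1}{7} \approx 0.14286$
$a{\left(G \right)} = \frac{66}{7}$ ($a{\left(G \right)} = 9 + 3 \cdot \frac{1}{7} = 9 + \frac{3}{7} = \frac{66}{7}$)
$q{\left(r \right)} = -6$
$\frac{a{\left(\left(-15 + 28\right) \left(28 + n\right) \right)}}{q{\left(53 \right)}} = \frac{66}{7 \left(-6\right)} = \frac{66}{7} \left(- \frac{1}{6}\right) = - \frac{11}{7}$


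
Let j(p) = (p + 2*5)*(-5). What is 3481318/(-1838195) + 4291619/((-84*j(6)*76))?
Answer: 1222170771749/187760590080 ≈ 6.5092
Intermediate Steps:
j(p) = -50 - 5*p (j(p) = (p + 10)*(-5) = (10 + p)*(-5) = -50 - 5*p)
3481318/(-1838195) + 4291619/((-84*j(6)*76)) = 3481318/(-1838195) + 4291619/((-84*(-50 - 5*6)*76)) = 3481318*(-1/1838195) + 4291619/((-84*(-50 - 30)*76)) = -3481318/1838195 + 4291619/((-84*(-80)*76)) = -3481318/1838195 + 4291619/((6720*76)) = -3481318/1838195 + 4291619/510720 = 1222170771749/187760590080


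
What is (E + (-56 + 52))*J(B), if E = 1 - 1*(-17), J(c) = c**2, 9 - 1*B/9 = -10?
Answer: 409374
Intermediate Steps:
B = 171 (B = 81 - 9*(-10) = 81 + 90 = 171)
E = 18 (E = 1 + 17 = 18)
(E + (-56 + 52))*J(B) = (18 + (-56 + 52))*171**2 = (18 - 4)*29241 = 14*29241 = 409374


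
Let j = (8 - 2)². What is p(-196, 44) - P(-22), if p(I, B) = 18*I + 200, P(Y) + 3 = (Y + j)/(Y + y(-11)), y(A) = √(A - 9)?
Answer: -59839/18 + I*√5/18 ≈ -3324.4 + 0.12423*I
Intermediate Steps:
y(A) = √(-9 + A)
j = 36 (j = 6² = 36)
P(Y) = -3 + (36 + Y)/(Y + 2*I*√5) (P(Y) = -3 + (Y + 36)/(Y + √(-9 - 11)) = -3 + (36 + Y)/(Y + √(-20)) = -3 + (36 + Y)/(Y + 2*I*√5))
p(I, B) = 200 + 18*I
p(-196, 44) - P(-22) = (200 + 18*(-196)) - 2*(18 - 1*(-22) - 3*I*√5)/(-22 + 2*I*√5) = (200 - 3528) - 2*(18 + 22 - 3*I*√5)/(-22 + 2*I*√5) = -3328 - 2*(40 - 3*I*√5)/(-22 + 2*I*√5)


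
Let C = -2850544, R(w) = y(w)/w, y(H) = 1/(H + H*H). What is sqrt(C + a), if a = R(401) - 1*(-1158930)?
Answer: I*sqrt(43958424859633254)/161202 ≈ 1300.6*I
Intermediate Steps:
y(H) = 1/(H + H**2)
R(w) = 1/(w**2*(1 + w)) (R(w) = (1/(w*(1 + w)))/w = 1/(w**2*(1 + w)))
a = 74915555377861/64642002 (a = 1/(401**2*(1 + 401)) - 1*(-1158930) = (1/160801)/402 + 1158930 = (1/160801)*(1/402) + 1158930 = 1/64642002 + 1158930 = 74915555377861/64642002 ≈ 1.1589e+6)
sqrt(C + a) = sqrt(-2850544 + 74915555377861/64642002) = sqrt(-109349315571227/64642002) = I*sqrt(43958424859633254)/161202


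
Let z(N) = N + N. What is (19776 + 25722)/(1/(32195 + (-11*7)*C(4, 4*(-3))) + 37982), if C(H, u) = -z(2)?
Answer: 492940498/411509649 ≈ 1.1979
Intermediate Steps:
z(N) = 2*N
C(H, u) = -4 (C(H, u) = -2*2 = -1*4 = -4)
(19776 + 25722)/(1/(32195 + (-11*7)*C(4, 4*(-3))) + 37982) = (19776 + 25722)/(1/(32195 - 11*7*(-4)) + 37982) = 45498/(1/(32195 - 77*(-4)) + 37982) = 45498/(1/(32195 + 308) + 37982) = 45498/(1/32503 + 37982) = 45498/(1234528947/32503) = 45498*(32503/1234528947) = 492940498/411509649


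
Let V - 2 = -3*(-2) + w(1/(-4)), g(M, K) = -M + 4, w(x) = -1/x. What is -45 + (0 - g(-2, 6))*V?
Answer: -117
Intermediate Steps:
g(M, K) = 4 - M
V = 12 (V = 2 + (-3*(-2) - 1/(1/(-4))) = 2 + (6 - 1/(-1/4)) = 2 + (6 - 1*(-4)) = 2 + (6 + 4) = 2 + 10 = 12)
-45 + (0 - g(-2, 6))*V = -45 + (0 - (4 - 1*(-2)))*12 = -45 + (0 - (4 + 2))*12 = -45 + (0 - 1*6)*12 = -45 + (0 - 6)*12 = -45 - 6*12 = -45 - 72 = -117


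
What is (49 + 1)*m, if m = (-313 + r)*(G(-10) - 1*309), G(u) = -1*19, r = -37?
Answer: 5740000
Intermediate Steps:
G(u) = -19
m = 114800 (m = (-313 - 37)*(-19 - 1*309) = -350*(-19 - 309) = -350*(-328) = 114800)
(49 + 1)*m = (49 + 1)*114800 = 50*114800 = 5740000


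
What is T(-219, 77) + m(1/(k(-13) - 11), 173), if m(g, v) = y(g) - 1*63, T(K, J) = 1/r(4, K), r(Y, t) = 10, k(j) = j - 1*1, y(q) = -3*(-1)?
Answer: -599/10 ≈ -59.900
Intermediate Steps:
y(q) = 3
k(j) = -1 + j (k(j) = j - 1 = -1 + j)
T(K, J) = 1/10
m(g, v) = -60 (m(g, v) = 3 - 1*63 = 3 - 63 = -60)
T(-219, 77) + m(1/(k(-13) - 11), 173) = 1/10 - 60 = -599/10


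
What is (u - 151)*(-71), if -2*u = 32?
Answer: 11857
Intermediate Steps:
u = -16 (u = -½*32 = -16)
(u - 151)*(-71) = (-16 - 151)*(-71) = -167*(-71) = 11857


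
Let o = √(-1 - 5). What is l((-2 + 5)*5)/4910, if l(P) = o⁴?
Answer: 18/2455 ≈ 0.0073320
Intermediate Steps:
o = I*√6 (o = √(-6) = I*√6 ≈ 2.4495*I)
l(P) = 36 (l(P) = (I*√6)⁴ = 36)
l((-2 + 5)*5)/4910 = 36/4910 = 36*(1/4910) = 18/2455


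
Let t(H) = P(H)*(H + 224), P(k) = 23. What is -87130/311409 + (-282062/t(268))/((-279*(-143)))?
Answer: -199115180041/710066705166 ≈ -0.28042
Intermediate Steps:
t(H) = 5152 + 23*H (t(H) = 23*(H + 224) = 23*(224 + H) = 5152 + 23*H)
-87130/311409 + (-282062/t(268))/((-279*(-143))) = -87130/311409 + (-282062/(5152 + 23*268))/((-279*(-143))) = -87130*1/311409 - 282062/(5152 + 6164)/39897 = -87130/311409 - 282062/11316*(1/39897) = -87130/311409 - 282062*1/11316*(1/39897) = -87130/311409 - 141031/5658*1/39897 = -87130/311409 - 12821/20521566 = -199115180041/710066705166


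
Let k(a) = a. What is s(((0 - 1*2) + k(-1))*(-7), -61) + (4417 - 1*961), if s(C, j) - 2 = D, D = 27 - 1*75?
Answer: 3410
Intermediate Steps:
D = -48 (D = 27 - 75 = -48)
s(C, j) = -46 (s(C, j) = 2 - 48 = -46)
s(((0 - 1*2) + k(-1))*(-7), -61) + (4417 - 1*961) = -46 + (4417 - 1*961) = -46 + (4417 - 961) = -46 + 3456 = 3410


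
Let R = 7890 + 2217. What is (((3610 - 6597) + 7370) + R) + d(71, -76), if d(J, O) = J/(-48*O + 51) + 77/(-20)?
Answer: 1071686797/73980 ≈ 14486.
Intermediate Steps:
d(J, O) = -77/20 + J/(51 - 48*O) (d(J, O) = J/(51 - 48*O) + 77*(-1/20) = J/(51 - 48*O) - 77/20 = -77/20 + J/(51 - 48*O))
R = 10107
(((3610 - 6597) + 7370) + R) + d(71, -76) = (((3610 - 6597) + 7370) + 10107) + (3927 - 3696*(-76) - 20*71)/(60*(-17 + 16*(-76))) = ((-2987 + 7370) + 10107) + (3927 + 280896 - 1420)/(60*(-17 - 1216)) = (4383 + 10107) + (1/60)*283403/(-1233) = 14490 + (1/60)*(-1/1233)*283403 = 14490 - 283403/73980 = 1071686797/73980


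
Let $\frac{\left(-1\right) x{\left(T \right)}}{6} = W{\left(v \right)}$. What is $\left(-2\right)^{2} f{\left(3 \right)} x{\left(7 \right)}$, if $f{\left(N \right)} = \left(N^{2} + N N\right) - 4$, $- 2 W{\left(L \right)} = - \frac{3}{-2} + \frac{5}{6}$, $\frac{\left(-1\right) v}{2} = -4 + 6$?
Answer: $392$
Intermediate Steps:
$v = -4$ ($v = - 2 \left(-4 + 6\right) = \left(-2\right) 2 = -4$)
$W{\left(L \right)} = - \frac{7}{6}$ ($W{\left(L \right)} = - \frac{- \frac{3}{-2} + \frac{5}{6}}{2} = - \frac{\left(-3\right) \left(- \frac{1}{2}\right) + 5 \cdot \frac{1}{6}}{2} = - \frac{\frac{3}{2} + \frac{5}{6}}{2} = \left(- \frac{1}{2}\right) \frac{7}{3} = - \frac{7}{6}$)
$f{\left(N \right)} = -4 + 2 N^{2}$ ($f{\left(N \right)} = \left(N^{2} + N^{2}\right) - 4 = 2 N^{2} - 4 = -4 + 2 N^{2}$)
$x{\left(T \right)} = 7$ ($x{\left(T \right)} = \left(-6\right) \left(- \frac{7}{6}\right) = 7$)
$\left(-2\right)^{2} f{\left(3 \right)} x{\left(7 \right)} = \left(-2\right)^{2} \left(-4 + 2 \cdot 3^{2}\right) 7 = 4 \left(-4 + 2 \cdot 9\right) 7 = 4 \left(-4 + 18\right) 7 = 4 \cdot 14 \cdot 7 = 56 \cdot 7 = 392$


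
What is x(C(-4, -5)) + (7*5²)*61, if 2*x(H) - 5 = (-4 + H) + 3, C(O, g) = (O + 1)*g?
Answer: 21369/2 ≈ 10685.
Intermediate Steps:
C(O, g) = g*(1 + O) (C(O, g) = (1 + O)*g = g*(1 + O))
x(H) = 2 + H/2 (x(H) = 5/2 + ((-4 + H) + 3)/2 = 5/2 + (-1 + H)/2 = 5/2 + (-½ + H/2) = 2 + H/2)
x(C(-4, -5)) + (7*5²)*61 = (2 + (-5*(1 - 4))/2) + (7*5²)*61 = (2 + (-5*(-3))/2) + (7*25)*61 = (2 + (½)*15) + 175*61 = (2 + 15/2) + 10675 = 19/2 + 10675 = 21369/2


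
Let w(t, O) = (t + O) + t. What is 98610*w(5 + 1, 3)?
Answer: 1479150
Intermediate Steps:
w(t, O) = O + 2*t (w(t, O) = (O + t) + t = O + 2*t)
98610*w(5 + 1, 3) = 98610*(3 + 2*(5 + 1)) = 98610*(3 + 2*6) = 98610*(3 + 12) = 98610*15 = 1479150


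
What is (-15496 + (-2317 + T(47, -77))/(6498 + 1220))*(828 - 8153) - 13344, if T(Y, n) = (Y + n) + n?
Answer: 437985527204/3859 ≈ 1.1350e+8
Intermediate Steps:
T(Y, n) = Y + 2*n
(-15496 + (-2317 + T(47, -77))/(6498 + 1220))*(828 - 8153) - 13344 = (-15496 + (-2317 + (47 + 2*(-77)))/(6498 + 1220))*(828 - 8153) - 13344 = (-15496 + (-2317 + (47 - 154))/7718)*(-7325) - 13344 = (-15496 + (-2317 - 107)*(1/7718))*(-7325) - 13344 = (-15496 - 2424*1/7718)*(-7325) - 13344 = (-15496 - 1212/3859)*(-7325) - 13344 = -59800276/3859*(-7325) - 13344 = 438037021700/3859 - 13344 = 437985527204/3859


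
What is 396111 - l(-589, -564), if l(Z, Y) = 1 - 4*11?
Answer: 396154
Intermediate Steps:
l(Z, Y) = -43 (l(Z, Y) = 1 - 44 = -43)
396111 - l(-589, -564) = 396111 - 1*(-43) = 396111 + 43 = 396154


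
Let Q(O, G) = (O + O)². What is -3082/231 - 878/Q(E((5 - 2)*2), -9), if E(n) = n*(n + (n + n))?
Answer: -23999435/1796256 ≈ -13.361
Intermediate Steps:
E(n) = 3*n² (E(n) = n*(n + 2*n) = n*(3*n) = 3*n²)
Q(O, G) = 4*O² (Q(O, G) = (2*O)² = 4*O²)
-3082/231 - 878/Q(E((5 - 2)*2), -9) = -3082/231 - 878*1/(576*(5 - 2)⁴) = -3082*1/231 - 878/(4*(3*(3*2)²)²) = -3082/231 - 878/(4*(3*6²)²) = -3082/231 - 878/(4*(3*36)²) = -3082/231 - 878/(4*108²) = -3082/231 - 878/(4*11664) = -3082/231 - 878/46656 = -3082/231 - 878*1/46656 = -3082/231 - 439/23328 = -23999435/1796256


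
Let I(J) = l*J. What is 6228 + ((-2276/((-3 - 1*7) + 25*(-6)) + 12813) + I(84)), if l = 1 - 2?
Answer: 758849/40 ≈ 18971.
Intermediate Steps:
l = -1
I(J) = -J
6228 + ((-2276/((-3 - 1*7) + 25*(-6)) + 12813) + I(84)) = 6228 + ((-2276/((-3 - 1*7) + 25*(-6)) + 12813) - 1*84) = 6228 + ((-2276/((-3 - 7) - 150) + 12813) - 84) = 6228 + ((-2276/(-10 - 150) + 12813) - 84) = 6228 + ((-2276/(-160) + 12813) - 84) = 6228 + ((-2276*(-1/160) + 12813) - 84) = 6228 + ((569/40 + 12813) - 84) = 6228 + (513089/40 - 84) = 6228 + 509729/40 = 758849/40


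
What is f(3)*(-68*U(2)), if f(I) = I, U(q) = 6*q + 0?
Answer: -2448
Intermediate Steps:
U(q) = 6*q
f(3)*(-68*U(2)) = 3*(-408*2) = 3*(-68*12) = 3*(-816) = -2448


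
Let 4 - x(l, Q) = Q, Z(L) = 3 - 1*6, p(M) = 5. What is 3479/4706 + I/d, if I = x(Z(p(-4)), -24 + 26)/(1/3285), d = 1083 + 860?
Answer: 37678117/9143758 ≈ 4.1206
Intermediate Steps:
d = 1943
Z(L) = -3 (Z(L) = 3 - 6 = -3)
x(l, Q) = 4 - Q
I = 6570 (I = (4 - (-24 + 26))/(1/3285) = (4 - 1*2)/(1/3285) = (4 - 2)*3285 = 2*3285 = 6570)
3479/4706 + I/d = 3479/4706 + 6570/1943 = 37678117/9143758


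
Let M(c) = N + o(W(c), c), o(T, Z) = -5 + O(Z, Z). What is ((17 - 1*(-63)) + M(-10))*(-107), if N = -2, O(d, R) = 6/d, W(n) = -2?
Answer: -38734/5 ≈ -7746.8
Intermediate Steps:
o(T, Z) = -5 + 6/Z
M(c) = -7 + 6/c (M(c) = -2 + (-5 + 6/c) = -7 + 6/c)
((17 - 1*(-63)) + M(-10))*(-107) = ((17 - 1*(-63)) + (-7 + 6/(-10)))*(-107) = ((17 + 63) + (-7 + 6*(-1/10)))*(-107) = (80 + (-7 - 3/5))*(-107) = (80 - 38/5)*(-107) = (362/5)*(-107) = -38734/5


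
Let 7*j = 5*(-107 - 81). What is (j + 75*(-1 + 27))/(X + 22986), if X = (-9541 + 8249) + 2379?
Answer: 12710/168511 ≈ 0.075425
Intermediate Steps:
X = 1087 (X = -1292 + 2379 = 1087)
j = -940/7 (j = (5*(-107 - 81))/7 = (5*(-188))/7 = (⅐)*(-940) = -940/7 ≈ -134.29)
(j + 75*(-1 + 27))/(X + 22986) = (-940/7 + 75*(-1 + 27))/(1087 + 22986) = (-940/7 + 75*26)/24073 = (-940/7 + 1950)*(1/24073) = (12710/7)*(1/24073) = 12710/168511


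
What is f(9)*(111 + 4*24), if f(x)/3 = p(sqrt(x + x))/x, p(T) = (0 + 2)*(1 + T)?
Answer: 138 + 414*sqrt(2) ≈ 723.48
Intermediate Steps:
p(T) = 2 + 2*T (p(T) = 2*(1 + T) = 2 + 2*T)
f(x) = 3*(2 + 2*sqrt(2)*sqrt(x))/x (f(x) = 3*((2 + 2*sqrt(x + x))/x) = 3*((2 + 2*sqrt(2*x))/x) = 3*((2 + 2*(sqrt(2)*sqrt(x)))/x) = 3*((2 + 2*sqrt(2)*sqrt(x))/x) = 3*(2 + 2*sqrt(2)*sqrt(x))/x)
f(9)*(111 + 4*24) = (6*(1 + sqrt(2)*sqrt(9))/9)*(111 + 4*24) = (6*(1/9)*(1 + sqrt(2)*3))*(111 + 96) = (6*(1/9)*(1 + 3*sqrt(2)))*207 = (2/3 + 2*sqrt(2))*207 = 138 + 414*sqrt(2)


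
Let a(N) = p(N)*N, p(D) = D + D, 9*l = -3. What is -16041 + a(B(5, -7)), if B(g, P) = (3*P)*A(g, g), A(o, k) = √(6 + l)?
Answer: -11043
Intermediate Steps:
l = -⅓ (l = (⅑)*(-3) = -⅓ ≈ -0.33333)
A(o, k) = √51/3 (A(o, k) = √(6 - ⅓) = √(17/3) = √51/3)
p(D) = 2*D
B(g, P) = P*√51 (B(g, P) = (3*P)*(√51/3) = P*√51)
a(N) = 2*N² (a(N) = (2*N)*N = 2*N²)
-16041 + a(B(5, -7)) = -16041 + 2*(-7*√51)² = -16041 + 2*2499 = -16041 + 4998 = -11043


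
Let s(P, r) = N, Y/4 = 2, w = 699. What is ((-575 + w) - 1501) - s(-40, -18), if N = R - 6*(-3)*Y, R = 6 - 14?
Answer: -1513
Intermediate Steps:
Y = 8 (Y = 4*2 = 8)
R = -8
N = 136 (N = -8 - 6*(-3)*8 = -8 - (-18)*8 = -8 - 1*(-144) = -8 + 144 = 136)
s(P, r) = 136
((-575 + w) - 1501) - s(-40, -18) = ((-575 + 699) - 1501) - 1*136 = (124 - 1501) - 136 = -1377 - 136 = -1513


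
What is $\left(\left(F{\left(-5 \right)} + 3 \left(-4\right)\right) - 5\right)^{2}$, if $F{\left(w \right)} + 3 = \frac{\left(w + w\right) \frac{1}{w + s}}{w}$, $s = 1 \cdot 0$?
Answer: $\frac{10404}{25} \approx 416.16$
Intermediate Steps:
$s = 0$
$F{\left(w \right)} = -3 + \frac{2}{w}$ ($F{\left(w \right)} = -3 + \frac{\left(w + w\right) \frac{1}{w + 0}}{w} = -3 + \frac{2 w \frac{1}{w}}{w} = -3 + \frac{2}{w}$)
$\left(\left(F{\left(-5 \right)} + 3 \left(-4\right)\right) - 5\right)^{2} = \left(\left(\left(-3 + \frac{2}{-5}\right) + 3 \left(-4\right)\right) - 5\right)^{2} = \left(\left(\left(-3 + 2 \left(- \frac{1}{5}\right)\right) - 12\right) - 5\right)^{2} = \left(\left(\left(-3 - \frac{2}{5}\right) - 12\right) - 5\right)^{2} = \left(\left(- \frac{17}{5} - 12\right) - 5\right)^{2} = \left(- \frac{77}{5} - 5\right)^{2} = \left(- \frac{102}{5}\right)^{2} = \frac{10404}{25}$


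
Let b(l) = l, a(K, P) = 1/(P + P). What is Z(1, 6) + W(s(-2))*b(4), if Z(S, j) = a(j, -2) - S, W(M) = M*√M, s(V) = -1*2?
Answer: -5/4 - 8*I*√2 ≈ -1.25 - 11.314*I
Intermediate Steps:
a(K, P) = 1/(2*P)
s(V) = -2
W(M) = M^(3/2)
Z(S, j) = -¼ - S (Z(S, j) = (½)/(-2) - S = (½)*(-½) - S = -¼ - S)
Z(1, 6) + W(s(-2))*b(4) = (-¼ - 1*1) + (-2)^(3/2)*4 = (-¼ - 1) - 2*I*√2*4 = -5/4 - 8*I*√2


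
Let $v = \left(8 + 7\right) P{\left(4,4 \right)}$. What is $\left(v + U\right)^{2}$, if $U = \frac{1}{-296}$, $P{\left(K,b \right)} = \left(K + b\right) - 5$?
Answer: $\frac{177395761}{87616} \approx 2024.7$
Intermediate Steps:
$P{\left(K,b \right)} = -5 + K + b$
$U = - \frac{1}{296} \approx -0.0033784$
$v = 45$ ($v = \left(8 + 7\right) \left(-5 + 4 + 4\right) = 15 \cdot 3 = 45$)
$\left(v + U\right)^{2} = \left(45 - \frac{1}{296}\right)^{2} = \left(\frac{13319}{296}\right)^{2} = \frac{177395761}{87616}$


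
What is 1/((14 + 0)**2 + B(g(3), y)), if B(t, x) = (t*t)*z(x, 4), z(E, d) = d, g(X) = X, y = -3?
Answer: 1/232 ≈ 0.0043103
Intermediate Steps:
B(t, x) = 4*t**2 (B(t, x) = (t*t)*4 = t**2*4 = 4*t**2)
1/((14 + 0)**2 + B(g(3), y)) = 1/((14 + 0)**2 + 4*3**2) = 1/(14**2 + 4*9) = 1/(196 + 36) = 1/232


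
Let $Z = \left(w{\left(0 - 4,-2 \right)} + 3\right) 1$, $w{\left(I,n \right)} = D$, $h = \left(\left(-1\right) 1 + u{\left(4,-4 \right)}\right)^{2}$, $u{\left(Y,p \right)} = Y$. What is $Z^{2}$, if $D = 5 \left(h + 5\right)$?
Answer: $5329$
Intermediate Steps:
$h = 9$ ($h = \left(\left(-1\right) 1 + 4\right)^{2} = \left(-1 + 4\right)^{2} = 3^{2} = 9$)
$D = 70$ ($D = 5 \left(9 + 5\right) = 5 \cdot 14 = 70$)
$w{\left(I,n \right)} = 70$
$Z = 73$ ($Z = \left(70 + 3\right) 1 = 73 \cdot 1 = 73$)
$Z^{2} = 73^{2} = 5329$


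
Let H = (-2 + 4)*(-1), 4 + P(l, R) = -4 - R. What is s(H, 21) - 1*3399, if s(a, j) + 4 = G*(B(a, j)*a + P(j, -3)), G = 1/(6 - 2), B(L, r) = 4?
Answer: -13625/4 ≈ -3406.3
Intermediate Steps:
P(l, R) = -8 - R (P(l, R) = -4 + (-4 - R) = -8 - R)
H = -2 (H = 2*(-1) = -2)
G = ¼ (G = 1/4 = ¼ ≈ 0.25000)
s(a, j) = -21/4 + a (s(a, j) = -4 + (4*a + (-8 - 1*(-3)))/4 = -4 + (4*a + (-8 + 3))/4 = -4 + (4*a - 5)/4 = -4 + (-5 + 4*a)/4 = -4 + (-5/4 + a) = -21/4 + a)
s(H, 21) - 1*3399 = (-21/4 - 2) - 1*3399 = -29/4 - 3399 = -13625/4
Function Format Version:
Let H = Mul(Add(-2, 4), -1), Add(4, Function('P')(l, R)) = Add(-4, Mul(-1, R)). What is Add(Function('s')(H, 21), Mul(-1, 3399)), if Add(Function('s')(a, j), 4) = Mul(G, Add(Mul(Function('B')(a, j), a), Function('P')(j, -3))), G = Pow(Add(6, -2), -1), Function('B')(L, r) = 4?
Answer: Rational(-13625, 4) ≈ -3406.3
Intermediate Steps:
Function('P')(l, R) = Add(-8, Mul(-1, R)) (Function('P')(l, R) = Add(-4, Add(-4, Mul(-1, R))) = Add(-8, Mul(-1, R)))
H = -2 (H = Mul(2, -1) = -2)
G = Rational(1, 4) (G = Pow(4, -1) = Rational(1, 4) ≈ 0.25000)
Function('s')(a, j) = Add(Rational(-21, 4), a) (Function('s')(a, j) = Add(-4, Mul(Rational(1, 4), Add(Mul(4, a), Add(-8, Mul(-1, -3))))) = Add(-4, Mul(Rational(1, 4), Add(Mul(4, a), Add(-8, 3)))) = Add(-4, Mul(Rational(1, 4), Add(Mul(4, a), -5))) = Add(-4, Mul(Rational(1, 4), Add(-5, Mul(4, a)))) = Add(-4, Add(Rational(-5, 4), a)) = Add(Rational(-21, 4), a))
Add(Function('s')(H, 21), Mul(-1, 3399)) = Add(Add(Rational(-21, 4), -2), Mul(-1, 3399)) = Add(Rational(-29, 4), -3399) = Rational(-13625, 4)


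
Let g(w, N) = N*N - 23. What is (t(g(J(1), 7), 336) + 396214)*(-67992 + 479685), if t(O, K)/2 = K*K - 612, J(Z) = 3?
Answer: 255571603926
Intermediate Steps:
g(w, N) = -23 + N² (g(w, N) = N² - 23 = -23 + N²)
t(O, K) = -1224 + 2*K² (t(O, K) = 2*(K*K - 612) = 2*(K² - 612) = 2*(-612 + K²) = -1224 + 2*K²)
(t(g(J(1), 7), 336) + 396214)*(-67992 + 479685) = ((-1224 + 2*336²) + 396214)*(-67992 + 479685) = ((-1224 + 2*112896) + 396214)*411693 = ((-1224 + 225792) + 396214)*411693 = (224568 + 396214)*411693 = 620782*411693 = 255571603926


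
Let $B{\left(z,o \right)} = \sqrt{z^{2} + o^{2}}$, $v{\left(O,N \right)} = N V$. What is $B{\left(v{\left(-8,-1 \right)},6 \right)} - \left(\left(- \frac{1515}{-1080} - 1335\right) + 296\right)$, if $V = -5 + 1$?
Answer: $\frac{74707}{72} + 2 \sqrt{13} \approx 1044.8$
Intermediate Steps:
$V = -4$
$v{\left(O,N \right)} = - 4 N$ ($v{\left(O,N \right)} = N \left(-4\right) = - 4 N$)
$B{\left(z,o \right)} = \sqrt{o^{2} + z^{2}}$
$B{\left(v{\left(-8,-1 \right)},6 \right)} - \left(\left(- \frac{1515}{-1080} - 1335\right) + 296\right) = \sqrt{6^{2} + \left(\left(-4\right) \left(-1\right)\right)^{2}} - \left(\left(- \frac{1515}{-1080} - 1335\right) + 296\right) = \sqrt{36 + 4^{2}} - \left(\left(\left(-1515\right) \left(- \frac{1}{1080}\right) - 1335\right) + 296\right) = \sqrt{36 + 16} - \left(\left(\frac{101}{72} - 1335\right) + 296\right) = \sqrt{52} - \left(- \frac{96019}{72} + 296\right) = 2 \sqrt{13} - - \frac{74707}{72} = 2 \sqrt{13} + \frac{74707}{72} = \frac{74707}{72} + 2 \sqrt{13}$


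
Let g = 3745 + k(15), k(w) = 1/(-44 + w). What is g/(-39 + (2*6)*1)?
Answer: -108604/783 ≈ -138.70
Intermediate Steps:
g = 108604/29 (g = 3745 + 1/(-44 + 15) = 3745 + 1/(-29) = 3745 - 1/29 = 108604/29 ≈ 3745.0)
g/(-39 + (2*6)*1) = 108604/(29*(-39 + (2*6)*1)) = 108604/(29*(-39 + 12*1)) = 108604/(29*(-39 + 12)) = (108604/29)/(-27) = (108604/29)*(-1/27) = -108604/783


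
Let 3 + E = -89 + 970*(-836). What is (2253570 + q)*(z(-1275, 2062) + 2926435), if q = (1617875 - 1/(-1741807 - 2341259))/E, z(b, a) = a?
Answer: 1681069929126645946988341/254724270984 ≈ 6.5996e+12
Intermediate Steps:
E = -811012 (E = -3 + (-89 + 970*(-836)) = -3 + (-89 - 810920) = -3 - 811009 = -811012)
q = -6605890404751/3311415522792 (q = (1617875 - 1/(-1741807 - 2341259))/(-811012) = (1617875 - 1/(-4083066))*(-1/811012) = (1617875 - 1*(-1/4083066))*(-1/811012) = (1617875 + 1/4083066)*(-1/811012) = (6605890404751/4083066)*(-1/811012) = -6605890404751/3311415522792 ≈ -1.9949)
(2253570 + q)*(z(-1275, 2062) + 2926435) = (2253570 - 6605890404751/3311415522792)*(2062 + 2926435) = (7462500073807962689/3311415522792)*2928497 = 1681069929126645946988341/254724270984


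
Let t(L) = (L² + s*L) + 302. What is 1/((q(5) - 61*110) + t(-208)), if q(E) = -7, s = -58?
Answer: 1/48913 ≈ 2.0444e-5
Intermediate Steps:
t(L) = 302 + L² - 58*L (t(L) = (L² - 58*L) + 302 = 302 + L² - 58*L)
1/((q(5) - 61*110) + t(-208)) = 1/((-7 - 61*110) + (302 + (-208)² - 58*(-208))) = 1/((-7 - 6710) + (302 + 43264 + 12064)) = 1/(-6717 + 55630) = 1/48913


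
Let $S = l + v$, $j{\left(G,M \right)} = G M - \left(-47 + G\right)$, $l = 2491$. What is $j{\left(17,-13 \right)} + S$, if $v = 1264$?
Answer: $3564$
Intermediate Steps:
$j{\left(G,M \right)} = 47 - G + G M$
$S = 3755$ ($S = 2491 + 1264 = 3755$)
$j{\left(17,-13 \right)} + S = \left(47 - 17 + 17 \left(-13\right)\right) + 3755 = \left(47 - 17 - 221\right) + 3755 = -191 + 3755 = 3564$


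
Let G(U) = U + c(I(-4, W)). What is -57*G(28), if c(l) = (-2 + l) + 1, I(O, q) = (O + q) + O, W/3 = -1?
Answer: -912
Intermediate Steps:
W = -3 (W = 3*(-1) = -3)
I(O, q) = q + 2*O
c(l) = -1 + l
G(U) = -12 + U (G(U) = U + (-1 + (-3 + 2*(-4))) = U + (-1 + (-3 - 8)) = U + (-1 - 11) = U - 12 = -12 + U)
-57*G(28) = -57*(-12 + 28) = -57*16 = -912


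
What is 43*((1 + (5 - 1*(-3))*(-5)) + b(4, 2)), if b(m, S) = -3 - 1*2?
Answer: -1892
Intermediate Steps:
b(m, S) = -5 (b(m, S) = -3 - 2 = -5)
43*((1 + (5 - 1*(-3))*(-5)) + b(4, 2)) = 43*((1 + (5 - 1*(-3))*(-5)) - 5) = 43*((1 + (5 + 3)*(-5)) - 5) = 43*((1 + 8*(-5)) - 5) = 43*((1 - 40) - 5) = 43*(-39 - 5) = 43*(-44) = -1892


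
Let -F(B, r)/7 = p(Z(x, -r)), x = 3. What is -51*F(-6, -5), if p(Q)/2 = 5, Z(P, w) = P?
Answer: 3570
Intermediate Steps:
p(Q) = 10 (p(Q) = 2*5 = 10)
F(B, r) = -70 (F(B, r) = -7*10 = -70)
-51*F(-6, -5) = -51*(-70) = 3570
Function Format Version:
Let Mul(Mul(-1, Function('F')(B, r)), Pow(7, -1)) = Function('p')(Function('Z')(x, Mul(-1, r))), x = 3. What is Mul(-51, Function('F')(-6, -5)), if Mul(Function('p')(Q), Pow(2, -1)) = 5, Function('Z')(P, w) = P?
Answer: 3570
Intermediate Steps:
Function('p')(Q) = 10 (Function('p')(Q) = Mul(2, 5) = 10)
Function('F')(B, r) = -70 (Function('F')(B, r) = Mul(-7, 10) = -70)
Mul(-51, Function('F')(-6, -5)) = Mul(-51, -70) = 3570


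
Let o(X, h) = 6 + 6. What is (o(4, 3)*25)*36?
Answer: 10800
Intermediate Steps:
o(X, h) = 12
(o(4, 3)*25)*36 = (12*25)*36 = 300*36 = 10800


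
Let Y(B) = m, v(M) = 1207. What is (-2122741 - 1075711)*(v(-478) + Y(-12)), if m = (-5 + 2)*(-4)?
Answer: -3898912988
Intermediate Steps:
m = 12 (m = -3*(-4) = 12)
Y(B) = 12
(-2122741 - 1075711)*(v(-478) + Y(-12)) = (-2122741 - 1075711)*(1207 + 12) = -3198452*1219 = -3898912988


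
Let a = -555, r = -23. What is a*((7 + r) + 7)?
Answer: 4995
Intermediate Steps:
a*((7 + r) + 7) = -555*((7 - 23) + 7) = -555*(-16 + 7) = -555*(-9) = 4995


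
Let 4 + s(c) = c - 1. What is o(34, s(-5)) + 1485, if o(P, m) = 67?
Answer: 1552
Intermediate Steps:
s(c) = -5 + c (s(c) = -4 + (c - 1) = -4 + (-1 + c) = -5 + c)
o(34, s(-5)) + 1485 = 67 + 1485 = 1552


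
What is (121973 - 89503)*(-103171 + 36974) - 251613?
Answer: -2149668203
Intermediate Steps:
(121973 - 89503)*(-103171 + 36974) - 251613 = 32470*(-66197) - 251613 = -2149416590 - 251613 = -2149668203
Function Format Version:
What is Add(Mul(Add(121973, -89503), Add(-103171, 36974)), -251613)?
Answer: -2149668203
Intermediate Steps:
Add(Mul(Add(121973, -89503), Add(-103171, 36974)), -251613) = Add(Mul(32470, -66197), -251613) = Add(-2149416590, -251613) = -2149668203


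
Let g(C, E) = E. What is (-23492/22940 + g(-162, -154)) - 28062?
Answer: -161824633/5735 ≈ -28217.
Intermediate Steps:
(-23492/22940 + g(-162, -154)) - 28062 = (-23492/22940 - 154) - 28062 = (-23492*1/22940 - 154) - 28062 = (-5873/5735 - 154) - 28062 = -889063/5735 - 28062 = -161824633/5735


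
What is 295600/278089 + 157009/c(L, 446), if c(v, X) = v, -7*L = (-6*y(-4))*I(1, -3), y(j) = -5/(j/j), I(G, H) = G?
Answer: -305628462607/8342670 ≈ -36634.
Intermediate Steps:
y(j) = -5 (y(j) = -5/1 = -5*1 = -5)
L = -30/7 (L = -(-6*(-5))/7 = -30/7 ≈ -4.2857)
295600/278089 + 157009/c(L, 446) = 295600/278089 + 157009/(-30/7) = 295600*(1/278089) + 157009*(-7/30) = 295600/278089 - 1099063/30 = -305628462607/8342670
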